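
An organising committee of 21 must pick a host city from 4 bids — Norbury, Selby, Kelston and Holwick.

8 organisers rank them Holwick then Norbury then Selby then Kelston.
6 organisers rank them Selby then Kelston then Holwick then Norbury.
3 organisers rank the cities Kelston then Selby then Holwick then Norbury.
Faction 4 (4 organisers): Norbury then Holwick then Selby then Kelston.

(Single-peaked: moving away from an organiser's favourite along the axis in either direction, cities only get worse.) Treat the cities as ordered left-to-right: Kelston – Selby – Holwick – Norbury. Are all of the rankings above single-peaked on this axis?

Axis positions: Kelston=1, Selby=2, Holwick=3, Norbury=4.
Faction 1 (peak Holwick at position 3): ranking walks positions 3-4-2-1, expanding outward from the peak — single-peaked.
Faction 2 (peak Selby at position 2): ranking walks positions 2-1-3-4, expanding outward from the peak — single-peaked.
Faction 3 (peak Kelston at position 1): ranking walks positions 1-2-3-4, expanding outward from the peak — single-peaked.
Faction 4 (peak Norbury at position 4): ranking walks positions 4-3-2-1, expanding outward from the peak — single-peaked.
Every ranking is single-peaked on this axis.

yes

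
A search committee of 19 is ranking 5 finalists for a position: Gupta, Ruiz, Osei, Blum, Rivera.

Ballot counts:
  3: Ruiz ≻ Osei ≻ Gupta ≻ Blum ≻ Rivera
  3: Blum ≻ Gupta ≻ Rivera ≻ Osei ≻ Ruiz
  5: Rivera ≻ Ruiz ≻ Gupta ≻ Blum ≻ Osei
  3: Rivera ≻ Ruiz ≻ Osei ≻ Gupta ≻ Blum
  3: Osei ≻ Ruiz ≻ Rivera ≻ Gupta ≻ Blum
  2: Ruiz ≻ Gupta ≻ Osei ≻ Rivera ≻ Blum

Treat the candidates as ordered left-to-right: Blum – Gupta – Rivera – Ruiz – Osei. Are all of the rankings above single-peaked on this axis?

Axis positions: Blum=1, Gupta=2, Rivera=3, Ruiz=4, Osei=5.
Cluster 1: ranking walks positions 4-5-2-1-3; Gupta is ranked above Rivera even though Rivera lies between Gupta and the peak Ruiz on the axis — preferences dip and rise again. Not single-peaked.
Cluster 2: ranking walks positions 1-2-3-5-4; Osei is ranked above Ruiz even though Ruiz lies between Osei and the peak Blum on the axis — preferences dip and rise again. Not single-peaked.
Cluster 3 (peak Rivera at position 3): ranking walks positions 3-4-2-1-5, expanding outward from the peak — single-peaked.
Cluster 4 (peak Rivera at position 3): ranking walks positions 3-4-5-2-1, expanding outward from the peak — single-peaked.
Cluster 5 (peak Osei at position 5): ranking walks positions 5-4-3-2-1, expanding outward from the peak — single-peaked.
Cluster 6: ranking walks positions 4-2-5-3-1; Gupta is ranked above Rivera even though Rivera lies between Gupta and the peak Ruiz on the axis — preferences dip and rise again. Not single-peaked.
Cluster 1 violates single-peakedness, so the profile is not single-peaked on this axis.

no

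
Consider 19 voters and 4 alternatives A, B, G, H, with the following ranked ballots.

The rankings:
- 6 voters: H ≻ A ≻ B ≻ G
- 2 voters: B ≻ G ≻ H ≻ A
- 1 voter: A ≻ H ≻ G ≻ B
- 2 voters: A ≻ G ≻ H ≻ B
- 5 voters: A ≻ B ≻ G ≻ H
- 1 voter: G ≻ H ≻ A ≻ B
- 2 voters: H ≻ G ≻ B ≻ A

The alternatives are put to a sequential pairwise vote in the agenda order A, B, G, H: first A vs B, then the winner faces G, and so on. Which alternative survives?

H

Round 1: A vs B — 15–4, A advances.
Round 2: A vs G — 14–5, A advances.
Round 3: A vs H — 8–11, H advances.
The agenda winner is H.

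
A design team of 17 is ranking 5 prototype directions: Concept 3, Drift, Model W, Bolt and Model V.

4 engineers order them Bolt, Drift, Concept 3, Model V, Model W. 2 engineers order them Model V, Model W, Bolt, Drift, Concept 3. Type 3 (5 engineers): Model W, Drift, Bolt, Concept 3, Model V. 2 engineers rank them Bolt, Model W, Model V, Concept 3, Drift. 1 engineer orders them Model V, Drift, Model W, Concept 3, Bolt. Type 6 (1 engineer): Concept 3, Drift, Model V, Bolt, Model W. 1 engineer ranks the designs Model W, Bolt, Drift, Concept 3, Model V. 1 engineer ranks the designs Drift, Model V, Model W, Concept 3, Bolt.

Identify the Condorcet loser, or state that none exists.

none

Pairwise majorities:
Concept 3 vs Drift: 2+1 = 3 for Concept 3, 14 for Drift — Drift by 14–3.
Concept 3 vs Model W: 5 to 12, Model W.
Concept 3–Bolt: Bolt 14–3.
Concept 3 vs Model V: Concept 3 is ranked higher on 4+5+1+1 = 11 ballots, Model V on 6. Concept 3 wins 11–6.
Drift vs Model W: Drift is ranked higher on 4+1+1+1 = 7 ballots, Model W on 10. Model W wins 10–7.
Drift–Bolt: Bolt 9–8.
Drift vs Model V: 12 to 5, Drift.
Model W–Bolt: Model W 10–7.
Model W vs Model V: 5+2+1 = 8 for Model W, 9 for Model V — Model V by 9–8.
Bolt vs Model V: Bolt, 12–5.
Every design wins at least one matchup (Concept 3 beats Model V; Drift beats Concept 3; Model W beats Concept 3; Bolt beats Concept 3; Model V beats Model W), so there is no Condorcet loser.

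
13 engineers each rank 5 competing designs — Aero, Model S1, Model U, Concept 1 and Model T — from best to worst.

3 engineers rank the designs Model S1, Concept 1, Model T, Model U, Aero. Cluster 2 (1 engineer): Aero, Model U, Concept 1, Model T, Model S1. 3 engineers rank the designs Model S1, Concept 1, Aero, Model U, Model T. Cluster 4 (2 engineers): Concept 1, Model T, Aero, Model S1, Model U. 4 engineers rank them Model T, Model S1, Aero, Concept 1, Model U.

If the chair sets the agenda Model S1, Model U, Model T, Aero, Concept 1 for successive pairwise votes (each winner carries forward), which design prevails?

Concept 1

Round 1: Model S1 vs Model U — 12–1, Model S1 advances.
Round 2: Model S1 vs Model T — 6–7, Model T advances.
Round 3: Model T vs Aero — 9–4, Model T advances.
Round 4: Model T vs Concept 1 — 4–9, Concept 1 advances.
The agenda winner is Concept 1.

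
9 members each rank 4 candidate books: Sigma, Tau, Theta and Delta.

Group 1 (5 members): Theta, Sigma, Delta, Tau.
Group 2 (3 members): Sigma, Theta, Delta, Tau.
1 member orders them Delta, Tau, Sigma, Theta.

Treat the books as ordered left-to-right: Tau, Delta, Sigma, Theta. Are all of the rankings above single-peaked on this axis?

yes

Axis positions: Tau=1, Delta=2, Sigma=3, Theta=4.
Group 1 (peak Theta at position 4): ranking walks positions 4-3-2-1, expanding outward from the peak — single-peaked.
Group 2 (peak Sigma at position 3): ranking walks positions 3-4-2-1, expanding outward from the peak — single-peaked.
Group 3 (peak Delta at position 2): ranking walks positions 2-1-3-4, expanding outward from the peak — single-peaked.
Every ranking is single-peaked on this axis.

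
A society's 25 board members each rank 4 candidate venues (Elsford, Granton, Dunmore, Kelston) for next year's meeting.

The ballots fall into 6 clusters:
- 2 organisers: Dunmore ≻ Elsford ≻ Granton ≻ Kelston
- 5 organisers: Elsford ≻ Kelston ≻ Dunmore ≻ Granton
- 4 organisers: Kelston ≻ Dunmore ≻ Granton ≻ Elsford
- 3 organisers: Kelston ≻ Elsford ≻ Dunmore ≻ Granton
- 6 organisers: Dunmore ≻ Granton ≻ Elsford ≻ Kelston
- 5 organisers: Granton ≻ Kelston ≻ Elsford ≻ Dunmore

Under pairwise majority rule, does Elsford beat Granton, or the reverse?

Granton

Ballots ranking Elsford above Granton: 2 + 5 + 3 = 10.
Ballots ranking Granton above Elsford: 25 − 10 = 15.
Granton wins the head-to-head 15–10.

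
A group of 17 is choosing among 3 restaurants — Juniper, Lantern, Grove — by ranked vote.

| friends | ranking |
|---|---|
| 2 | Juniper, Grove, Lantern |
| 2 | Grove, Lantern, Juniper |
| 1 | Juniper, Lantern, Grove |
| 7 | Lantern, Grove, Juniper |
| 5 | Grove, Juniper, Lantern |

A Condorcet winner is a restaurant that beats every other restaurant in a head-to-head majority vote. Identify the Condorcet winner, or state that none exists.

Grove

Check each pair by majority over 17 ballots:
Juniper vs Lantern: Juniper preferred on 2+1+5 = 8 ballots; Lantern wins 9–8.
Juniper vs Grove: Grove wins 14–3.
Lantern vs Grove: Grove wins 9–8.
Only Grove has no losses; Grove is the Condorcet winner.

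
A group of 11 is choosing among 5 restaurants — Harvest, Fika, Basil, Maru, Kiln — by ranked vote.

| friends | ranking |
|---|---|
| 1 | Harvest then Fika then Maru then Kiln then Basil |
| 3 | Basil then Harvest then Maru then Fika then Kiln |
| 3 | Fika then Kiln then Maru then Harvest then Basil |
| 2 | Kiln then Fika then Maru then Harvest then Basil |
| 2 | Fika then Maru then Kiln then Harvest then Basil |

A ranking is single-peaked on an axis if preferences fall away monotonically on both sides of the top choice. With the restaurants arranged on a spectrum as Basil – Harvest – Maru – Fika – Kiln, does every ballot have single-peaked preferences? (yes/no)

no

Axis positions: Basil=1, Harvest=2, Maru=3, Fika=4, Kiln=5.
Group 1: ranking walks positions 2-4-3-5-1; Fika is ranked above Maru even though Maru lies between Fika and the peak Harvest on the axis — preferences dip and rise again. Not single-peaked.
Group 2 (peak Basil at position 1): ranking walks positions 1-2-3-4-5, expanding outward from the peak — single-peaked.
Group 3 (peak Fika at position 4): ranking walks positions 4-5-3-2-1, expanding outward from the peak — single-peaked.
Group 4 (peak Kiln at position 5): ranking walks positions 5-4-3-2-1, expanding outward from the peak — single-peaked.
Group 5 (peak Fika at position 4): ranking walks positions 4-3-5-2-1, expanding outward from the peak — single-peaked.
Group 1 violates single-peakedness, so the profile is not single-peaked on this axis.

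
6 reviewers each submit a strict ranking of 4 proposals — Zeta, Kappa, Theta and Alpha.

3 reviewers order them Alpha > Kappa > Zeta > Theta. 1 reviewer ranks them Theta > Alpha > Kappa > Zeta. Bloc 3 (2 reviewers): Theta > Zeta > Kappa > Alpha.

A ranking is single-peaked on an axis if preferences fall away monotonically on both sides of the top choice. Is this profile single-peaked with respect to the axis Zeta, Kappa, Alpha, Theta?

no

Axis positions: Zeta=1, Kappa=2, Alpha=3, Theta=4.
Bloc 1 (peak Alpha at position 3): ranking walks positions 3-2-1-4, expanding outward from the peak — single-peaked.
Bloc 2 (peak Theta at position 4): ranking walks positions 4-3-2-1, expanding outward from the peak — single-peaked.
Bloc 3: ranking walks positions 4-1-2-3; Zeta is ranked above Alpha even though Alpha lies between Zeta and the peak Theta on the axis — preferences dip and rise again. Not single-peaked.
Bloc 3 violates single-peakedness, so the profile is not single-peaked on this axis.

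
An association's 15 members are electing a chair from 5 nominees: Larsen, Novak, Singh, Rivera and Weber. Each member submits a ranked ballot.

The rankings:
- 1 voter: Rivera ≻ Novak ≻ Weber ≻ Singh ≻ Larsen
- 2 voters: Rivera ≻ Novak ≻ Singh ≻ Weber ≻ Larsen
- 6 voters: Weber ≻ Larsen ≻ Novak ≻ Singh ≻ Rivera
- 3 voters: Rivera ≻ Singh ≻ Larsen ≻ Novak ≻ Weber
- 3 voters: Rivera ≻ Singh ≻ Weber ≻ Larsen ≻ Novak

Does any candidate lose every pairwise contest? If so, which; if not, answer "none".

Head-to-head results (15 voters):
Larsen vs Novak: Larsen preferred on 6+3+3 = 12 ballots; Larsen wins 12–3.
Larsen vs Singh: Singh, 9–6.
Larsen vs Rivera: Larsen is ranked higher on 6 ballots, Rivera on 9. Rivera wins 9–6.
Larsen vs Weber: Weber, 12–3.
Novak vs Singh: 1+2+6 = 9 for Novak, 6 for Singh — Novak by 9–6.
Novak vs Rivera: 6 to 9, Rivera.
Novak vs Weber: Novak is ranked higher on 1+2+3 = 6 ballots, Weber on 9. Weber wins 9–6.
Singh vs Rivera: Singh is ranked higher on 6 ballots, Rivera on 9. Rivera wins 9–6.
Singh vs Weber: 2+3+3 = 8 for Singh, 7 for Weber — Singh by 8–7.
Rivera vs Weber: 9 to 6, Rivera.
Every candidate wins at least one matchup (Larsen beats Novak; Novak beats Singh; Singh beats Larsen; Rivera beats Larsen; Weber beats Larsen), so there is no Condorcet loser.

none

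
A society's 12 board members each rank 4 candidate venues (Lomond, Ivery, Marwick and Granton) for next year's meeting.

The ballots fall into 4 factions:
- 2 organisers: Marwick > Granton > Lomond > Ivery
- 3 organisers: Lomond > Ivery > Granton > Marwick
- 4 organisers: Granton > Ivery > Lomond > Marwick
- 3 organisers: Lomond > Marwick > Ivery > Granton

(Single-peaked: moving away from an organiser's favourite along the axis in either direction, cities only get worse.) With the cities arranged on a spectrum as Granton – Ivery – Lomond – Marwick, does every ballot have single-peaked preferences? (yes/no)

Axis positions: Granton=1, Ivery=2, Lomond=3, Marwick=4.
Faction 1: ranking walks positions 4-1-3-2; Granton is ranked above Lomond even though Lomond lies between Granton and the peak Marwick on the axis — preferences dip and rise again. Not single-peaked.
Faction 2 (peak Lomond at position 3): ranking walks positions 3-2-1-4, expanding outward from the peak — single-peaked.
Faction 3 (peak Granton at position 1): ranking walks positions 1-2-3-4, expanding outward from the peak — single-peaked.
Faction 4 (peak Lomond at position 3): ranking walks positions 3-4-2-1, expanding outward from the peak — single-peaked.
Faction 1 violates single-peakedness, so the profile is not single-peaked on this axis.

no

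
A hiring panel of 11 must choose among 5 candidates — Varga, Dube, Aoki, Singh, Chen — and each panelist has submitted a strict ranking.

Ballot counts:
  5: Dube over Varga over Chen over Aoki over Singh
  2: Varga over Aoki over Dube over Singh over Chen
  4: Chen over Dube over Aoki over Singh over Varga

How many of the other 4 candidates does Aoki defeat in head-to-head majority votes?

1

Aoki against each rival (11 committee members):
Aoki–Varga: Varga 7–4.
Aoki vs Dube: Aoki preferred on 2 ballots; Dube wins 9–2.
Aoki vs Singh: Aoki, 11–0.
Aoki–Chen: Chen 9–2.
Aoki beats Singh; loses to Varga, Dube, Chen — 1 pairwise win.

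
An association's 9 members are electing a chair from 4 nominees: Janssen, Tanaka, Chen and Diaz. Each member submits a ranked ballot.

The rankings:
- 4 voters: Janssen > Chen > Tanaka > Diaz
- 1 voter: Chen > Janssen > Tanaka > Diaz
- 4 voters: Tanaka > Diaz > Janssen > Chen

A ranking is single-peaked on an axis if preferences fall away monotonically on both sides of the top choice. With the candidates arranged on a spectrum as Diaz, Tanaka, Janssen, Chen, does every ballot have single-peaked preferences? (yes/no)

yes

Axis positions: Diaz=1, Tanaka=2, Janssen=3, Chen=4.
Ballot type 1 (peak Janssen at position 3): ranking walks positions 3-4-2-1, expanding outward from the peak — single-peaked.
Ballot type 2 (peak Chen at position 4): ranking walks positions 4-3-2-1, expanding outward from the peak — single-peaked.
Ballot type 3 (peak Tanaka at position 2): ranking walks positions 2-1-3-4, expanding outward from the peak — single-peaked.
Every ranking is single-peaked on this axis.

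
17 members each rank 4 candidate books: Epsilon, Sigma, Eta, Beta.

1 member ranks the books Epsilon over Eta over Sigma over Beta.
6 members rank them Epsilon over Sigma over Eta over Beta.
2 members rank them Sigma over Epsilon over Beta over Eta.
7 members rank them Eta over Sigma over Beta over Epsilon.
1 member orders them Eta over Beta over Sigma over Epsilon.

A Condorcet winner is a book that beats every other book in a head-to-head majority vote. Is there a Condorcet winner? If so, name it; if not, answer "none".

none

Head-to-head results (17 members):
Epsilon vs Sigma: Epsilon preferred on 1+6 = 7 ballots; Sigma wins 10–7.
Epsilon–Eta: Epsilon 9–8.
Epsilon vs Beta: Epsilon, 9–8.
Sigma vs Eta: Eta, 9–8.
Sigma vs Beta: Sigma preferred on 1+6+2+7 = 16 ballots; Sigma wins 16–1.
Eta vs Beta: Eta wins 15–2.
Every book loses at least once (Epsilon loses to Sigma; Sigma loses to Eta; Eta loses to Epsilon; Beta loses to Epsilon). The majority relation contains the cycle Epsilon → Eta → Sigma → Epsilon, so there is no Condorcet winner.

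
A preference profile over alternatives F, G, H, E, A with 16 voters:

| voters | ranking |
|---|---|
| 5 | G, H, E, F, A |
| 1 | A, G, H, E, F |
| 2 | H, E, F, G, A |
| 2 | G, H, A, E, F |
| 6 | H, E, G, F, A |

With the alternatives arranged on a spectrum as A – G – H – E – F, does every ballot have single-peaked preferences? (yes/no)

Axis positions: A=1, G=2, H=3, E=4, F=5.
Group 1 (peak G at position 2): ranking walks positions 2-3-4-5-1, expanding outward from the peak — single-peaked.
Group 2 (peak A at position 1): ranking walks positions 1-2-3-4-5, expanding outward from the peak — single-peaked.
Group 3 (peak H at position 3): ranking walks positions 3-4-5-2-1, expanding outward from the peak — single-peaked.
Group 4 (peak G at position 2): ranking walks positions 2-3-1-4-5, expanding outward from the peak — single-peaked.
Group 5 (peak H at position 3): ranking walks positions 3-4-2-5-1, expanding outward from the peak — single-peaked.
Every ranking is single-peaked on this axis.

yes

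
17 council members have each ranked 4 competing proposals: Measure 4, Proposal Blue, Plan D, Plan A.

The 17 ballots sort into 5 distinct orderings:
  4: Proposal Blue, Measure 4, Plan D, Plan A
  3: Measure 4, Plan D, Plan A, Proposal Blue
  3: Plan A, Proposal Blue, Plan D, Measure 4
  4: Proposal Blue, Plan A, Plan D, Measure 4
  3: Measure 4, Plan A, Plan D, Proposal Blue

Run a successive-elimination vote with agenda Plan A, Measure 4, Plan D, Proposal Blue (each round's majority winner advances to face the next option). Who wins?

Proposal Blue

Round 1: Plan A vs Measure 4 — 7–10, Measure 4 advances.
Round 2: Measure 4 vs Plan D — 10–7, Measure 4 advances.
Round 3: Measure 4 vs Proposal Blue — 6–11, Proposal Blue advances.
The agenda winner is Proposal Blue.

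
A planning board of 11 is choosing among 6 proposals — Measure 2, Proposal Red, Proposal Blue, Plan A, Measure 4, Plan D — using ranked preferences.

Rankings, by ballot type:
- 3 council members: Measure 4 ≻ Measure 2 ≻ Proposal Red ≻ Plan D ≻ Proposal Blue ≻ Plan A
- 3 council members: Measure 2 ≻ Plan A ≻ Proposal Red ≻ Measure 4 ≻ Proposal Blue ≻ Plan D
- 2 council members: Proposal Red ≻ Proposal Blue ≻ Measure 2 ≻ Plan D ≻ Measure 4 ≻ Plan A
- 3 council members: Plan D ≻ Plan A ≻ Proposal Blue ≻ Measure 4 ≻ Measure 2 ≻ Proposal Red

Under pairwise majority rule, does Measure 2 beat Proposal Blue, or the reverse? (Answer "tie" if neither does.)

Ballots ranking Measure 2 above Proposal Blue: 3 + 3 = 6.
Ballots ranking Proposal Blue above Measure 2: 11 − 6 = 5.
Measure 2 wins the head-to-head 6–5.

Measure 2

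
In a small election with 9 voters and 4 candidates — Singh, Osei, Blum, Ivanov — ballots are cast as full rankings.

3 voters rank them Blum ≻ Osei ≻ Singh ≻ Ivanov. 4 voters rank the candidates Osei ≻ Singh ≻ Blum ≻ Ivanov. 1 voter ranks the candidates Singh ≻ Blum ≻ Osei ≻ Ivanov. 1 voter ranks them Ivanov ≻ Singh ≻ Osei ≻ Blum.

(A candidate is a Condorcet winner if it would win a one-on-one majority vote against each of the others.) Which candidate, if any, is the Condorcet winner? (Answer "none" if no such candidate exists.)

Osei

Head-to-head results (9 voters):
Singh vs Osei: Osei, 7–2.
Singh vs Blum: Singh, 6–3.
Singh–Ivanov: Singh 8–1.
Osei vs Blum: Osei, 5–4.
Osei vs Ivanov: Osei, 8–1.
Blum–Ivanov: Blum 8–1.
Osei beats each of Singh, Blum, Ivanov — Osei is the Condorcet winner.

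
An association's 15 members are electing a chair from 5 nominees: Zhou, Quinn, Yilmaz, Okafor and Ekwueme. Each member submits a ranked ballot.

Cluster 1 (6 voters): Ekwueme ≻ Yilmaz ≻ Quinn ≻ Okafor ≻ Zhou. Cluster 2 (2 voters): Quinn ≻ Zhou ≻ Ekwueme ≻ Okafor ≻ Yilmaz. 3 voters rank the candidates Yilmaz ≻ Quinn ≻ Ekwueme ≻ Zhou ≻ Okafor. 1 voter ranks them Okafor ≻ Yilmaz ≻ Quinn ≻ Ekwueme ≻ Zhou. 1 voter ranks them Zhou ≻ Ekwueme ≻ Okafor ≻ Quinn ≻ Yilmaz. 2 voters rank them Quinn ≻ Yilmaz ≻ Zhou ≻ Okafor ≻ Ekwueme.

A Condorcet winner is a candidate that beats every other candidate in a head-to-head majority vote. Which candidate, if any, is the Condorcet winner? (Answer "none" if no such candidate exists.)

Check each pair by majority over 15 ballots:
Zhou vs Quinn: Quinn wins 14–1.
Zhou vs Yilmaz: Yilmaz wins 12–3.
Zhou vs Okafor: Zhou, 8–7.
Zhou vs Ekwueme: Ekwueme wins 10–5.
Quinn vs Yilmaz: Yilmaz wins 10–5.
Quinn vs Okafor: Quinn wins 13–2.
Quinn vs Ekwueme: Quinn wins 8–7.
Yilmaz vs Okafor: Yilmaz, 11–4.
Yilmaz–Ekwueme: Ekwueme 9–6.
Okafor vs Ekwueme: Ekwueme wins 12–3.
Every candidate loses at least once (Zhou loses to Quinn; Quinn loses to Yilmaz; Yilmaz loses to Ekwueme; Okafor loses to Zhou; Ekwueme loses to Quinn). The majority relation contains the cycle Quinn → Ekwueme → Yilmaz → Quinn, so there is no Condorcet winner.

none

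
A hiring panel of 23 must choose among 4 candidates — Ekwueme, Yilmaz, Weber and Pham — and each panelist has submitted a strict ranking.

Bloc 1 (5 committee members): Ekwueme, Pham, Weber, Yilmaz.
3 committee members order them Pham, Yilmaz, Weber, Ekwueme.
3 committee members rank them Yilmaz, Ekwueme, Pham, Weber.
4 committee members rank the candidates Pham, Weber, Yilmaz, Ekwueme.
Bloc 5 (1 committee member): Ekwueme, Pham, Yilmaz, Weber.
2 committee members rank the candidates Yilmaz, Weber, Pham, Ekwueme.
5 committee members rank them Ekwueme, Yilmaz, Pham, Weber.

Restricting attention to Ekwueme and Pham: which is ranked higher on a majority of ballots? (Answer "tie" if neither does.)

Ballots ranking Ekwueme above Pham: 5 + 3 + 1 + 5 = 14.
Ballots ranking Pham above Ekwueme: 23 − 14 = 9.
Ekwueme wins the head-to-head 14–9.

Ekwueme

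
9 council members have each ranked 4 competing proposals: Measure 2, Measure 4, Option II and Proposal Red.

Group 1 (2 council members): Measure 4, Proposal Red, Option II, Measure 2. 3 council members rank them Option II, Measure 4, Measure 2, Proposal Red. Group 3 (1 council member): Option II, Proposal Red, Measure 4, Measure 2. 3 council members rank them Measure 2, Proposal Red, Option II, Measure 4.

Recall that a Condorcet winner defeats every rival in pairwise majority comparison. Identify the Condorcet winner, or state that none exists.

none

Pairwise majorities:
Measure 2 vs Measure 4: Measure 4, 6–3.
Measure 2–Option II: Option II 6–3.
Measure 2 vs Proposal Red: Measure 2, 6–3.
Measure 4 vs Option II: Option II, 7–2.
Measure 4–Proposal Red: Measure 4 5–4.
Option II–Proposal Red: Proposal Red 5–4.
No option is unbeaten: Measure 2 loses to Measure 4; Measure 4 loses to Option II; Option II loses to Proposal Red; Proposal Red loses to Measure 2. In particular Measure 2 > Proposal Red > Option II > Measure 2 is a majority cycle — no Condorcet winner exists.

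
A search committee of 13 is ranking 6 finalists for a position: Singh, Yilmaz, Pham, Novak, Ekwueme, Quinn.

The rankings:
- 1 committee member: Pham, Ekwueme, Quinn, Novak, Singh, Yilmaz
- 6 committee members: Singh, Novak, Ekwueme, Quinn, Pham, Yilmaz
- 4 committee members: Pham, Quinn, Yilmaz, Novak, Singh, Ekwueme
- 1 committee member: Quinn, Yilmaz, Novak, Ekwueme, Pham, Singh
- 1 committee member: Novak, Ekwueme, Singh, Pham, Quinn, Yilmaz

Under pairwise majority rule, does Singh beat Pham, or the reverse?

Ballots ranking Singh above Pham: 6 + 1 = 7.
Ballots ranking Pham above Singh: 13 − 7 = 6.
Singh wins the head-to-head 7–6.

Singh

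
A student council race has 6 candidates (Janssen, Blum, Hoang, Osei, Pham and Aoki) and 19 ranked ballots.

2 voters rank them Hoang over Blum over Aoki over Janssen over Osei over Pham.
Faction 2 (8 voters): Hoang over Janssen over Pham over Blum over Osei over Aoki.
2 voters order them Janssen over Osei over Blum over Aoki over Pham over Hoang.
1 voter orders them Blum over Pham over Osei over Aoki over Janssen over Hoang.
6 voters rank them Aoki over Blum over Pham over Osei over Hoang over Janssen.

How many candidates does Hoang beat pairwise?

5

Hoang against each rival (19 voters):
Hoang vs Janssen: 16 to 3, Hoang.
Hoang vs Blum: Hoang wins 10–9.
Hoang vs Osei: Hoang wins 10–9.
Hoang–Pham: Hoang 10–9.
Hoang–Aoki: Hoang 10–9.
Hoang beats Janssen, Blum, Osei, Pham, Aoki — 5 pairwise wins.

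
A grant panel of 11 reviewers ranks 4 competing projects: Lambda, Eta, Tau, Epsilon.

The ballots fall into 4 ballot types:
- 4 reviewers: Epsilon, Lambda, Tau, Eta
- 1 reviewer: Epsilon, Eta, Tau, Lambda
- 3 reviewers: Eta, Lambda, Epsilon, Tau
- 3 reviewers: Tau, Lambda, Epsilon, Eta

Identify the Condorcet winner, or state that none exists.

Lambda

Pairwise majorities:
Lambda vs Eta: Lambda, 7–4.
Lambda vs Tau: Lambda, 7–4.
Lambda vs Epsilon: Lambda wins 6–5.
Eta vs Tau: Tau, 7–4.
Eta vs Epsilon: Epsilon wins 8–3.
Tau vs Epsilon: Epsilon, 8–3.
Only Lambda has no losses; Lambda is the Condorcet winner.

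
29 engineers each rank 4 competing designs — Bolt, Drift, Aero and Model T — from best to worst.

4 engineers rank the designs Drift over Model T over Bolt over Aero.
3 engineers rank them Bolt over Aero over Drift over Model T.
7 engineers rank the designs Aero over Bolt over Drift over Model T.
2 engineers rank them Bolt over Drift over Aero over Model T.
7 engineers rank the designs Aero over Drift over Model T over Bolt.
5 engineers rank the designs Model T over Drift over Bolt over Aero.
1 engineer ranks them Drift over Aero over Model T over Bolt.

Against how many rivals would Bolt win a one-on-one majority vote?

Bolt against each rival (29 engineers):
Bolt vs Drift: Bolt preferred on 3+7+2 = 12 ballots; Drift wins 17–12.
Bolt vs Aero: Aero wins 15–14.
Bolt–Model T: Model T 17–12.
Bolt beats no one; loses to Drift, Aero, Model T — 0 pairwise wins.

0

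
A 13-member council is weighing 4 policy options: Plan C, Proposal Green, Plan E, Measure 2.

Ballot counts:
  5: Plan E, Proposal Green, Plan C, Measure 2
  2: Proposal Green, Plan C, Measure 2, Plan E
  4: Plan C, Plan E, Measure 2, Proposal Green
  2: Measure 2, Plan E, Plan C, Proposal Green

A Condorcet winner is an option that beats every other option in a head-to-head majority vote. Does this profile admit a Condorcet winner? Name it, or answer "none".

Check each pair by majority over 13 ballots:
Plan C vs Proposal Green: 4+2 = 6 for Plan C, 7 for Proposal Green — Proposal Green by 7–6.
Plan C vs Plan E: 6 to 7, Plan E.
Plan C vs Measure 2: 11 to 2, Plan C.
Proposal Green vs Plan E: Proposal Green preferred on 2 ballots; Plan E wins 11–2.
Proposal Green vs Measure 2: 7 to 6, Proposal Green.
Plan E vs Measure 2: Plan E preferred on 5+4 = 9 ballots; Plan E wins 9–4.
Plan E defeats every rival head-to-head and is the Condorcet winner.

Plan E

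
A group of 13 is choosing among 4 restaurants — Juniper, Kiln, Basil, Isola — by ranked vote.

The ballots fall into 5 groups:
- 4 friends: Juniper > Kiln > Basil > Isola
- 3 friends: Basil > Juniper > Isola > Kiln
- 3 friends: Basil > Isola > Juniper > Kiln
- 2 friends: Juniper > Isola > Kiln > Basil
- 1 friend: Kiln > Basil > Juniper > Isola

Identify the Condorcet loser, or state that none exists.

none

Head-to-head results (13 friends):
Juniper vs Kiln: Juniper, 12–1.
Juniper vs Basil: Basil, 7–6.
Juniper vs Isola: 10 to 3, Juniper.
Kiln vs Basil: Kiln is ranked higher on 4+2+1 = 7 ballots, Basil on 6. Kiln wins 7–6.
Kiln vs Isola: Kiln preferred on 4+1 = 5 ballots; Isola wins 8–5.
Basil vs Isola: 4+3+3+1 = 11 for Basil, 2 for Isola — Basil by 11–2.
Each restaurant has at least one pairwise win (Juniper beats Kiln; Kiln beats Basil; Basil beats Juniper; Isola beats Kiln) — no Condorcet loser.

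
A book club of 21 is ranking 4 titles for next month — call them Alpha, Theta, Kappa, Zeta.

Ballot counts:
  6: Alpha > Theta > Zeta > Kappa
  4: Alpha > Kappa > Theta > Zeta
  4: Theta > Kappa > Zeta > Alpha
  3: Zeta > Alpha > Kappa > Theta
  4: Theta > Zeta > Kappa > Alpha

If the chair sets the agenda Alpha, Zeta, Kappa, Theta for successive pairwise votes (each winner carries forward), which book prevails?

Theta

Round 1: Alpha vs Zeta — 10–11, Zeta advances.
Round 2: Zeta vs Kappa — 13–8, Zeta advances.
Round 3: Zeta vs Theta — 3–18, Theta advances.
Theta survives the agenda.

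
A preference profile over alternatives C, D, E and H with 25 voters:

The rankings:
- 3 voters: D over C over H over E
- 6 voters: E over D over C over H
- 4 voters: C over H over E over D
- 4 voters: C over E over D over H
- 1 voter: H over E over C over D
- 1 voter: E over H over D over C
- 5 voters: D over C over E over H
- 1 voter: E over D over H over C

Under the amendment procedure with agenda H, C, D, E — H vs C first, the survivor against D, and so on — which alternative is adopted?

E

Round 1: H vs C — 3–22, C advances.
Round 2: C vs D — 9–16, D advances.
Round 3: D vs E — 8–17, E advances.
The agenda winner is E.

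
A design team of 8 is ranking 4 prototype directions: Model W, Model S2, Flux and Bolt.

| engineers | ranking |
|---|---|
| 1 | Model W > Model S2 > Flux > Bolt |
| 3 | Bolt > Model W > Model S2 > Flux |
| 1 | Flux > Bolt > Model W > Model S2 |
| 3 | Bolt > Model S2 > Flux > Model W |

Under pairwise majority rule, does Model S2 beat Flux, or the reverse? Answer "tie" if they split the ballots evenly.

Ballots ranking Model S2 above Flux: 1 + 3 + 3 = 7.
Ballots ranking Flux above Model S2: 8 − 7 = 1.
Model S2 wins the head-to-head 7–1.

Model S2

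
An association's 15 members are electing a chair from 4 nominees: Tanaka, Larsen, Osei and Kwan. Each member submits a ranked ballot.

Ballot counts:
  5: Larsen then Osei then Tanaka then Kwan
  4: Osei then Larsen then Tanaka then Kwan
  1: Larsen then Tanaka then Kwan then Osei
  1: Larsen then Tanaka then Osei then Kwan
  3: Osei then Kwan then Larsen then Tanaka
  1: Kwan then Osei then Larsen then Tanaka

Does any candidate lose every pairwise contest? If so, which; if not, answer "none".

Kwan

Head-to-head results (15 voters):
Tanaka vs Larsen: 0 for Tanaka, 15 for Larsen — Larsen by 15–0.
Tanaka vs Osei: 1+1 = 2 for Tanaka, 13 for Osei — Osei by 13–2.
Tanaka vs Kwan: Tanaka wins 11–4.
Larsen vs Osei: Larsen preferred on 5+1+1 = 7 ballots; Osei wins 8–7.
Larsen vs Kwan: Larsen is ranked higher on 5+4+1+1 = 11 ballots, Kwan on 4. Larsen wins 11–4.
Osei vs Kwan: 5+4+1+3 = 13 for Osei, 2 for Kwan — Osei by 13–2.
Kwan is beaten in every head-to-head and is the Condorcet loser.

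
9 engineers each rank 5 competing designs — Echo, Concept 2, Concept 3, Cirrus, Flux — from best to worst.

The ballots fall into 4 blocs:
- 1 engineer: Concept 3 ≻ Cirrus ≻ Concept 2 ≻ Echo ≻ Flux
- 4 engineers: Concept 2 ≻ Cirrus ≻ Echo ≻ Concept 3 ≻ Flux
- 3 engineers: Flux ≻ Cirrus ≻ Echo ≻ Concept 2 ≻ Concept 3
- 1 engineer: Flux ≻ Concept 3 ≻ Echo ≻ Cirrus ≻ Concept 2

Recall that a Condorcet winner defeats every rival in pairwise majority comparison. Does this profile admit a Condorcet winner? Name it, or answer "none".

Pairwise majorities:
Echo vs Concept 2: Concept 2 wins 5–4.
Echo vs Concept 3: Echo wins 7–2.
Echo vs Cirrus: Cirrus, 8–1.
Echo vs Flux: Echo, 5–4.
Concept 2 vs Concept 3: Concept 2, 7–2.
Concept 2 vs Cirrus: Cirrus wins 5–4.
Concept 2–Flux: Concept 2 5–4.
Concept 3–Cirrus: Cirrus 7–2.
Concept 3 vs Flux: Concept 3, 5–4.
Cirrus vs Flux: Cirrus, 5–4.
Cirrus beats each of Echo, Concept 2, Concept 3, Flux — Cirrus is the Condorcet winner.

Cirrus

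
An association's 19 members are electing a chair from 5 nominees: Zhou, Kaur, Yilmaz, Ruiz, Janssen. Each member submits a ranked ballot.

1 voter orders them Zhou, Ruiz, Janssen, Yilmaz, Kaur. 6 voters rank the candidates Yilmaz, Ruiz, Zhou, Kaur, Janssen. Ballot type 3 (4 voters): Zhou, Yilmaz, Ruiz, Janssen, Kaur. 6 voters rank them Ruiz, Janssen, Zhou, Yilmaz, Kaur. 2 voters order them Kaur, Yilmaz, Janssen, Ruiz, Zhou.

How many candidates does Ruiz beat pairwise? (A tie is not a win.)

Ruiz against each rival (19 voters):
Ruiz vs Zhou: Ruiz, 14–5.
Ruiz vs Kaur: Ruiz preferred on 1+6+4+6 = 17 ballots; Ruiz wins 17–2.
Ruiz vs Yilmaz: 1+6 = 7 for Ruiz, 12 for Yilmaz — Yilmaz by 12–7.
Ruiz vs Janssen: Ruiz preferred on 1+6+4+6 = 17 ballots; Ruiz wins 17–2.
Ruiz beats Zhou, Kaur, Janssen; loses to Yilmaz — 3 pairwise wins.

3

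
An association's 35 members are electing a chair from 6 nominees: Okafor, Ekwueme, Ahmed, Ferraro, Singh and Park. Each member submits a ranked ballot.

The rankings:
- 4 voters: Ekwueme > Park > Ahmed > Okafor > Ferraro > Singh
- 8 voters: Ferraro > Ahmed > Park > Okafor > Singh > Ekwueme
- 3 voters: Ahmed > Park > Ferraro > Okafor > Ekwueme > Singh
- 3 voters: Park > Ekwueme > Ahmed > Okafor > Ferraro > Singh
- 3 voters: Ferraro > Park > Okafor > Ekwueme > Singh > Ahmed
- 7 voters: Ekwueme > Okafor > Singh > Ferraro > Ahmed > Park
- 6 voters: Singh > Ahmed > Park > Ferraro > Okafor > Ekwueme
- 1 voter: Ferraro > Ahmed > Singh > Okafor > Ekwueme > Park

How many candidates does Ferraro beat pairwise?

Ferraro against each rival (35 voters):
Ferraro vs Okafor: Ferraro preferred on 8+3+3+6+1 = 21 ballots; Ferraro wins 21–14.
Ferraro vs Ekwueme: Ferraro wins 21–14.
Ferraro–Ahmed: Ferraro 19–16.
Ferraro–Singh: Ferraro 22–13.
Ferraro vs Park: Ferraro wins 19–16.
Ferraro beats Okafor, Ekwueme, Ahmed, Singh, Park — 5 pairwise wins.

5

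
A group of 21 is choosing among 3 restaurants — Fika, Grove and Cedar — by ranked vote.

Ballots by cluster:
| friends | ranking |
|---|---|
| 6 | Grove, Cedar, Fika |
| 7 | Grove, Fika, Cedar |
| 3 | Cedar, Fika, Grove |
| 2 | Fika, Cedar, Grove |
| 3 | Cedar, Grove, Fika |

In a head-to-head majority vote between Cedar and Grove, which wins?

Grove

Ballots ranking Cedar above Grove: 3 + 2 + 3 = 8.
Ballots ranking Grove above Cedar: 21 − 8 = 13.
Grove wins the head-to-head 13–8.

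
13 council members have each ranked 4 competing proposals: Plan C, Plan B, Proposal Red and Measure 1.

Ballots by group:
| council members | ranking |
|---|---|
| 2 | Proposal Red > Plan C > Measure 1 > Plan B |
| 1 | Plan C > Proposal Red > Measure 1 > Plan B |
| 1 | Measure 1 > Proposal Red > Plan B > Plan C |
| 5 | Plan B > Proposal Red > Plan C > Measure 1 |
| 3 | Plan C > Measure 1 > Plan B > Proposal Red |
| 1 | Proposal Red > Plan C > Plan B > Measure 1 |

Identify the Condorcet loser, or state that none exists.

none

Head-to-head results (13 council members):
Plan C vs Plan B: Plan C preferred on 2+1+3+1 = 7 ballots; Plan C wins 7–6.
Plan C vs Proposal Red: 4 to 9, Proposal Red.
Plan C vs Measure 1: 2+1+5+3+1 = 12 for Plan C, 1 for Measure 1 — Plan C by 12–1.
Plan B vs Proposal Red: Plan B is ranked higher on 5+3 = 8 ballots, Proposal Red on 5. Plan B wins 8–5.
Plan B–Measure 1: Measure 1 7–6.
Proposal Red vs Measure 1: Proposal Red wins 9–4.
Each option has at least one pairwise win (Plan C beats Plan B; Plan B beats Proposal Red; Proposal Red beats Plan C; Measure 1 beats Plan B) — no Condorcet loser.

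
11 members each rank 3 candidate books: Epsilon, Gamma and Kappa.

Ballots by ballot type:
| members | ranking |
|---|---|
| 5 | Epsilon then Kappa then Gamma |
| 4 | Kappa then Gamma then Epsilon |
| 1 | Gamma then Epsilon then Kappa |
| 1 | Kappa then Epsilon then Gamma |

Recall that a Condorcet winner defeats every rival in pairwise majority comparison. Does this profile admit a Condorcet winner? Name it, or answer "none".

Epsilon

Head-to-head results (11 members):
Epsilon vs Gamma: Epsilon wins 6–5.
Epsilon vs Kappa: Epsilon wins 6–5.
Gamma vs Kappa: Kappa wins 10–1.
Only Epsilon has no losses; Epsilon is the Condorcet winner.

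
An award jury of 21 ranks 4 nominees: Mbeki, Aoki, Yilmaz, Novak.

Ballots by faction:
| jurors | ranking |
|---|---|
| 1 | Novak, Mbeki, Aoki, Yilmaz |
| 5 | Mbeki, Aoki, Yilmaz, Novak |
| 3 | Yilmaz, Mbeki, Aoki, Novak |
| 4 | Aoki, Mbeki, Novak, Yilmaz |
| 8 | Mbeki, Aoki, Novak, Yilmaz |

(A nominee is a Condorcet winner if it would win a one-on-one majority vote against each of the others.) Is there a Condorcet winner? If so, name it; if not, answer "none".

Head-to-head results (21 jurors):
Mbeki vs Aoki: Mbeki preferred on 1+5+3+8 = 17 ballots; Mbeki wins 17–4.
Mbeki vs Yilmaz: 1+5+4+8 = 18 for Mbeki, 3 for Yilmaz — Mbeki by 18–3.
Mbeki vs Novak: 20 to 1, Mbeki.
Aoki vs Yilmaz: Aoki is ranked higher on 1+5+4+8 = 18 ballots, Yilmaz on 3. Aoki wins 18–3.
Aoki vs Novak: Aoki wins 20–1.
Yilmaz vs Novak: Novak wins 13–8.
Mbeki defeats every rival head-to-head and is the Condorcet winner.

Mbeki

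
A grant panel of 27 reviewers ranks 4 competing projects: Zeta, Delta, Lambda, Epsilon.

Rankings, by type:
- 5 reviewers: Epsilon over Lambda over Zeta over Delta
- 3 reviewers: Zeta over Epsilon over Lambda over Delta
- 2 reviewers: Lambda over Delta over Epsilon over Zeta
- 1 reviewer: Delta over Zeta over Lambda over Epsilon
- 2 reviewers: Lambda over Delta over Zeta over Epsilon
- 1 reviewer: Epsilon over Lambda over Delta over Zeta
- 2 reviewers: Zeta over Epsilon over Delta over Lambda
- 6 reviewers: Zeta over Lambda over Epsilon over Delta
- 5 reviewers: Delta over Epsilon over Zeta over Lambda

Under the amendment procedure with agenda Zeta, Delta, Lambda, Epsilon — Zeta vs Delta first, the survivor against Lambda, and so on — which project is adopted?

Round 1: Zeta vs Delta — 16–11, Zeta advances.
Round 2: Zeta vs Lambda — 17–10, Zeta advances.
Round 3: Zeta vs Epsilon — 14–13, Zeta advances.
Zeta survives the agenda.

Zeta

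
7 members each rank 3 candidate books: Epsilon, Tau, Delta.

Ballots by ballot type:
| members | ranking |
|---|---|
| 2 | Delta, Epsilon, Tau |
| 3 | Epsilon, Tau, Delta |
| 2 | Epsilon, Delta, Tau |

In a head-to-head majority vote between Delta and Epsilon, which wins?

Epsilon

Ballots ranking Delta above Epsilon: 2.
Ballots ranking Epsilon above Delta: 7 − 2 = 5.
Epsilon wins the head-to-head 5–2.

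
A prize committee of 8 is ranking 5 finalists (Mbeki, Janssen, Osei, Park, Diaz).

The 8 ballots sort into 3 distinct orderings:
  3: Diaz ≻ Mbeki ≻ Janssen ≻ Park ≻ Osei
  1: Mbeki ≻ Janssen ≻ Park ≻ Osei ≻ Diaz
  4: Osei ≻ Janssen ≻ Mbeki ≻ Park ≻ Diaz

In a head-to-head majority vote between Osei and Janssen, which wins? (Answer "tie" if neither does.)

Ballots ranking Osei above Janssen: 4.
Ballots ranking Janssen above Osei: 8 − 4 = 4.
4–4: the pair ties.

tie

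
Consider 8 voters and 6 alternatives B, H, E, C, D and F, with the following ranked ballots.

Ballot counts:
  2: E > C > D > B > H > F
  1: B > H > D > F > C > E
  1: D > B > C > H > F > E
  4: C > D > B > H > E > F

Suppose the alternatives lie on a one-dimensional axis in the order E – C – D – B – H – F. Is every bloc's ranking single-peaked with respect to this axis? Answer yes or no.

Axis positions: E=1, C=2, D=3, B=4, H=5, F=6.
Bloc 1 (peak E at position 1): ranking walks positions 1-2-3-4-5-6, expanding outward from the peak — single-peaked.
Bloc 2 (peak B at position 4): ranking walks positions 4-5-3-6-2-1, expanding outward from the peak — single-peaked.
Bloc 3 (peak D at position 3): ranking walks positions 3-4-2-5-6-1, expanding outward from the peak — single-peaked.
Bloc 4 (peak C at position 2): ranking walks positions 2-3-4-5-1-6, expanding outward from the peak — single-peaked.
Every ranking is single-peaked on this axis.

yes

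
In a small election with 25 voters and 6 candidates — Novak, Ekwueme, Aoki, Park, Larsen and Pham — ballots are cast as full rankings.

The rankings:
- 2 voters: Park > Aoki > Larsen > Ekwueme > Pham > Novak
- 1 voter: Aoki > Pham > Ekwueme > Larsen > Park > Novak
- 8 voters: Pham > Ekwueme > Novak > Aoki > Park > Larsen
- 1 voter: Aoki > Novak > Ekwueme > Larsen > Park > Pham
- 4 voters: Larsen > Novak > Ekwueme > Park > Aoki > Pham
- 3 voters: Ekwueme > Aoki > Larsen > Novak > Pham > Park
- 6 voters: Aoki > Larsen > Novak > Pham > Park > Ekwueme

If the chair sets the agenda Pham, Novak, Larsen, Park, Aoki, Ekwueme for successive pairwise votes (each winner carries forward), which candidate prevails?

Round 1: Pham vs Novak — 11–14, Novak advances.
Round 2: Novak vs Larsen — 9–16, Larsen advances.
Round 3: Larsen vs Park — 15–10, Larsen advances.
Round 4: Larsen vs Aoki — 4–21, Aoki advances.
Round 5: Aoki vs Ekwueme — 10–15, Ekwueme advances.
The agenda winner is Ekwueme.

Ekwueme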